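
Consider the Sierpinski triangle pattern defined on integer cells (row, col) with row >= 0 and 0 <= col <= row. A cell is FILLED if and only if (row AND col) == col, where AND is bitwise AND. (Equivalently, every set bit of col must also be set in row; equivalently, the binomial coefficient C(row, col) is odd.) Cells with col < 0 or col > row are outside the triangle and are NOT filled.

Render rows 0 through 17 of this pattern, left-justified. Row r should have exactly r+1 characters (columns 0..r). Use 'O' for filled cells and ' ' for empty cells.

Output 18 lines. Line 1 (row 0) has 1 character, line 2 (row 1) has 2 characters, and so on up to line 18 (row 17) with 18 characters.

r0=0: O
r1=1: OO
r2=10: O O
r3=11: OOOO
r4=100: O   O
r5=101: OO  OO
r6=110: O O O O
r7=111: OOOOOOOO
r8=1000: O       O
r9=1001: OO      OO
r10=1010: O O     O O
r11=1011: OOOO    OOOO
r12=1100: O   O   O   O
r13=1101: OO  OO  OO  OO
r14=1110: O O O O O O O O
r15=1111: OOOOOOOOOOOOOOOO
r16=10000: O               O
r17=10001: OO              OO

Answer: O
OO
O O
OOOO
O   O
OO  OO
O O O O
OOOOOOOO
O       O
OO      OO
O O     O O
OOOO    OOOO
O   O   O   O
OO  OO  OO  OO
O O O O O O O O
OOOOOOOOOOOOOOOO
O               O
OO              OO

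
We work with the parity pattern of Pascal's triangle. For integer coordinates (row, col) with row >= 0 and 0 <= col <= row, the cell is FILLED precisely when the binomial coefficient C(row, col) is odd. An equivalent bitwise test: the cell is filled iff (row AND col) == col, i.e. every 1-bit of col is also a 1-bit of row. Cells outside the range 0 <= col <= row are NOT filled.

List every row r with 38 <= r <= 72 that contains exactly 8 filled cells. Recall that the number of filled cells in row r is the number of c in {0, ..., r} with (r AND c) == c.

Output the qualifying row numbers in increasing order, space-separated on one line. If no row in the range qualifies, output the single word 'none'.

Row r has 2^popcount(r) filled cells, so we need popcount(r) = log2(8) = 3.
Scan r = 38..72 and keep those with exactly 3 one-bits:
r=38=100110 popcount=3 -> KEEP
r=39=100111 popcount=4 -> skip
r=40=101000 popcount=2 -> skip
r=41=101001 popcount=3 -> KEEP
r=42=101010 popcount=3 -> KEEP
r=43=101011 popcount=4 -> skip
r=44=101100 popcount=3 -> KEEP
r=45=101101 popcount=4 -> skip
r=46=101110 popcount=4 -> skip
r=47=101111 popcount=5 -> skip
r=48=110000 popcount=2 -> skip
r=49=110001 popcount=3 -> KEEP
r=50=110010 popcount=3 -> KEEP
r=51=110011 popcount=4 -> skip
r=52=110100 popcount=3 -> KEEP
r=53=110101 popcount=4 -> skip
r=54=110110 popcount=4 -> skip
r=55=110111 popcount=5 -> skip
r=56=111000 popcount=3 -> KEEP
r=57=111001 popcount=4 -> skip
r=58=111010 popcount=4 -> skip
r=59=111011 popcount=5 -> skip
r=60=111100 popcount=4 -> skip
r=61=111101 popcount=5 -> skip
r=62=111110 popcount=5 -> skip
r=63=111111 popcount=6 -> skip
r=64=1000000 popcount=1 -> skip
r=65=1000001 popcount=2 -> skip
r=66=1000010 popcount=2 -> skip
r=67=1000011 popcount=3 -> KEEP
r=68=1000100 popcount=2 -> skip
r=69=1000101 popcount=3 -> KEEP
r=70=1000110 popcount=3 -> KEEP
r=71=1000111 popcount=4 -> skip
r=72=1001000 popcount=2 -> skip
Kept rows: 38 41 42 44 49 50 52 56 67 69 70

Answer: 38 41 42 44 49 50 52 56 67 69 70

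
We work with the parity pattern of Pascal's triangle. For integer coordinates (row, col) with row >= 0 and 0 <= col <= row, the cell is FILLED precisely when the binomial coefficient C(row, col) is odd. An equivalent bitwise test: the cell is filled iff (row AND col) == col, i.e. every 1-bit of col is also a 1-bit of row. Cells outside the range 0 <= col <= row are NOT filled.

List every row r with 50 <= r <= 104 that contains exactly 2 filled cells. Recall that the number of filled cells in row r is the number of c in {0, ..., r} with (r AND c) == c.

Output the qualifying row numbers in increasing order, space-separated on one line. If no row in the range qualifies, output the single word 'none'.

Answer: 64

Derivation:
Row r has 2^popcount(r) filled cells, so we need popcount(r) = log2(2) = 1.
Scan r = 50..104 and keep those with exactly 1 one-bits:
r=50=110010 popcount=3 -> skip
r=51=110011 popcount=4 -> skip
r=52=110100 popcount=3 -> skip
r=53=110101 popcount=4 -> skip
r=54=110110 popcount=4 -> skip
r=55=110111 popcount=5 -> skip
r=56=111000 popcount=3 -> skip
r=57=111001 popcount=4 -> skip
r=58=111010 popcount=4 -> skip
r=59=111011 popcount=5 -> skip
r=60=111100 popcount=4 -> skip
r=61=111101 popcount=5 -> skip
r=62=111110 popcount=5 -> skip
r=63=111111 popcount=6 -> skip
r=64=1000000 popcount=1 -> KEEP
r=65=1000001 popcount=2 -> skip
r=66=1000010 popcount=2 -> skip
r=67=1000011 popcount=3 -> skip
r=68=1000100 popcount=2 -> skip
r=69=1000101 popcount=3 -> skip
r=70=1000110 popcount=3 -> skip
r=71=1000111 popcount=4 -> skip
r=72=1001000 popcount=2 -> skip
r=73=1001001 popcount=3 -> skip
r=74=1001010 popcount=3 -> skip
r=75=1001011 popcount=4 -> skip
r=76=1001100 popcount=3 -> skip
r=77=1001101 popcount=4 -> skip
r=78=1001110 popcount=4 -> skip
r=79=1001111 popcount=5 -> skip
r=80=1010000 popcount=2 -> skip
r=81=1010001 popcount=3 -> skip
r=82=1010010 popcount=3 -> skip
r=83=1010011 popcount=4 -> skip
r=84=1010100 popcount=3 -> skip
r=85=1010101 popcount=4 -> skip
r=86=1010110 popcount=4 -> skip
r=87=1010111 popcount=5 -> skip
r=88=1011000 popcount=3 -> skip
r=89=1011001 popcount=4 -> skip
r=90=1011010 popcount=4 -> skip
r=91=1011011 popcount=5 -> skip
r=92=1011100 popcount=4 -> skip
r=93=1011101 popcount=5 -> skip
r=94=1011110 popcount=5 -> skip
r=95=1011111 popcount=6 -> skip
r=96=1100000 popcount=2 -> skip
r=97=1100001 popcount=3 -> skip
r=98=1100010 popcount=3 -> skip
r=99=1100011 popcount=4 -> skip
r=100=1100100 popcount=3 -> skip
r=101=1100101 popcount=4 -> skip
r=102=1100110 popcount=4 -> skip
r=103=1100111 popcount=5 -> skip
r=104=1101000 popcount=3 -> skip
Kept rows: 64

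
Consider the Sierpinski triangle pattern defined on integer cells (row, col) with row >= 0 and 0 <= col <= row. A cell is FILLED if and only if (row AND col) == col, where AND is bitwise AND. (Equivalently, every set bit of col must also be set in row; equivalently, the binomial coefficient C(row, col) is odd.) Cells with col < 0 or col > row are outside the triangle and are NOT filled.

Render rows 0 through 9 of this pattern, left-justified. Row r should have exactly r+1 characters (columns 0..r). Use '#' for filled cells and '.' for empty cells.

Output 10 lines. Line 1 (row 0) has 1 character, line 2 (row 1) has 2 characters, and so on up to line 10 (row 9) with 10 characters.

Answer: #
##
#.#
####
#...#
##..##
#.#.#.#
########
#.......#
##......##

Derivation:
r0=0: #
r1=1: ##
r2=10: #.#
r3=11: ####
r4=100: #...#
r5=101: ##..##
r6=110: #.#.#.#
r7=111: ########
r8=1000: #.......#
r9=1001: ##......##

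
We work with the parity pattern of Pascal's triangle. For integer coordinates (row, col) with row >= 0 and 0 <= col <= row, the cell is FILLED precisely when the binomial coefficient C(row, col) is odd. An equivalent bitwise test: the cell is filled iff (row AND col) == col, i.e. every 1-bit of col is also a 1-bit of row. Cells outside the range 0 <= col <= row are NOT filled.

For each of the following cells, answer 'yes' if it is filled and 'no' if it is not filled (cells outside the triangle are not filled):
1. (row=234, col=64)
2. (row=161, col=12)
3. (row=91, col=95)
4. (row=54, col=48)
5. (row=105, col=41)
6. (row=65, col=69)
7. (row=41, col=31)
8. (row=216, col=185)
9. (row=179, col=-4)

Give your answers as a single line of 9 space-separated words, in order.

Answer: yes no no yes yes no no no no

Derivation:
(234,64): row=0b11101010, col=0b1000000, row AND col = 0b1000000 = 64; 64 == 64 -> filled
(161,12): row=0b10100001, col=0b1100, row AND col = 0b0 = 0; 0 != 12 -> empty
(91,95): col outside [0, 91] -> not filled
(54,48): row=0b110110, col=0b110000, row AND col = 0b110000 = 48; 48 == 48 -> filled
(105,41): row=0b1101001, col=0b101001, row AND col = 0b101001 = 41; 41 == 41 -> filled
(65,69): col outside [0, 65] -> not filled
(41,31): row=0b101001, col=0b11111, row AND col = 0b1001 = 9; 9 != 31 -> empty
(216,185): row=0b11011000, col=0b10111001, row AND col = 0b10011000 = 152; 152 != 185 -> empty
(179,-4): col outside [0, 179] -> not filled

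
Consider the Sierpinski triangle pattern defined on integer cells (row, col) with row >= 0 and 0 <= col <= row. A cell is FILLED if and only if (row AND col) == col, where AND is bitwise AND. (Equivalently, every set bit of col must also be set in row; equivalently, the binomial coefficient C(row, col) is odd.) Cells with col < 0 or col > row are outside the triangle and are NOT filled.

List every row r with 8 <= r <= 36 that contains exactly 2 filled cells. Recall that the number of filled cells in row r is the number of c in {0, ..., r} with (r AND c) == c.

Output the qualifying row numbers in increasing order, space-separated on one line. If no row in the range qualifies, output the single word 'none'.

Row r has 2^popcount(r) filled cells, so we need popcount(r) = log2(2) = 1.
Scan r = 8..36 and keep those with exactly 1 one-bits:
r=8=1000 popcount=1 -> KEEP
r=9=1001 popcount=2 -> skip
r=10=1010 popcount=2 -> skip
r=11=1011 popcount=3 -> skip
r=12=1100 popcount=2 -> skip
r=13=1101 popcount=3 -> skip
r=14=1110 popcount=3 -> skip
r=15=1111 popcount=4 -> skip
r=16=10000 popcount=1 -> KEEP
r=17=10001 popcount=2 -> skip
r=18=10010 popcount=2 -> skip
r=19=10011 popcount=3 -> skip
r=20=10100 popcount=2 -> skip
r=21=10101 popcount=3 -> skip
r=22=10110 popcount=3 -> skip
r=23=10111 popcount=4 -> skip
r=24=11000 popcount=2 -> skip
r=25=11001 popcount=3 -> skip
r=26=11010 popcount=3 -> skip
r=27=11011 popcount=4 -> skip
r=28=11100 popcount=3 -> skip
r=29=11101 popcount=4 -> skip
r=30=11110 popcount=4 -> skip
r=31=11111 popcount=5 -> skip
r=32=100000 popcount=1 -> KEEP
r=33=100001 popcount=2 -> skip
r=34=100010 popcount=2 -> skip
r=35=100011 popcount=3 -> skip
r=36=100100 popcount=2 -> skip
Kept rows: 8 16 32

Answer: 8 16 32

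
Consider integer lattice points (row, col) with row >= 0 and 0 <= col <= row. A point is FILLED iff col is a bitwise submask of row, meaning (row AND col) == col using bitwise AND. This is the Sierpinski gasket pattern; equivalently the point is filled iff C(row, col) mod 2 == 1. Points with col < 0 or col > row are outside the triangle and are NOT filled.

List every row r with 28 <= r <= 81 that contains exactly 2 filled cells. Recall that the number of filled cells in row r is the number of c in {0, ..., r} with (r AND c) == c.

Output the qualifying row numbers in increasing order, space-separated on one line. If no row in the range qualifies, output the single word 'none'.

Answer: 32 64

Derivation:
Row r has 2^popcount(r) filled cells, so we need popcount(r) = log2(2) = 1.
Scan r = 28..81 and keep those with exactly 1 one-bits:
r=28=11100 popcount=3 -> skip
r=29=11101 popcount=4 -> skip
r=30=11110 popcount=4 -> skip
r=31=11111 popcount=5 -> skip
r=32=100000 popcount=1 -> KEEP
r=33=100001 popcount=2 -> skip
r=34=100010 popcount=2 -> skip
r=35=100011 popcount=3 -> skip
r=36=100100 popcount=2 -> skip
r=37=100101 popcount=3 -> skip
r=38=100110 popcount=3 -> skip
r=39=100111 popcount=4 -> skip
r=40=101000 popcount=2 -> skip
r=41=101001 popcount=3 -> skip
r=42=101010 popcount=3 -> skip
r=43=101011 popcount=4 -> skip
r=44=101100 popcount=3 -> skip
r=45=101101 popcount=4 -> skip
r=46=101110 popcount=4 -> skip
r=47=101111 popcount=5 -> skip
r=48=110000 popcount=2 -> skip
r=49=110001 popcount=3 -> skip
r=50=110010 popcount=3 -> skip
r=51=110011 popcount=4 -> skip
r=52=110100 popcount=3 -> skip
r=53=110101 popcount=4 -> skip
r=54=110110 popcount=4 -> skip
r=55=110111 popcount=5 -> skip
r=56=111000 popcount=3 -> skip
r=57=111001 popcount=4 -> skip
r=58=111010 popcount=4 -> skip
r=59=111011 popcount=5 -> skip
r=60=111100 popcount=4 -> skip
r=61=111101 popcount=5 -> skip
r=62=111110 popcount=5 -> skip
r=63=111111 popcount=6 -> skip
r=64=1000000 popcount=1 -> KEEP
r=65=1000001 popcount=2 -> skip
r=66=1000010 popcount=2 -> skip
r=67=1000011 popcount=3 -> skip
r=68=1000100 popcount=2 -> skip
r=69=1000101 popcount=3 -> skip
r=70=1000110 popcount=3 -> skip
r=71=1000111 popcount=4 -> skip
r=72=1001000 popcount=2 -> skip
r=73=1001001 popcount=3 -> skip
r=74=1001010 popcount=3 -> skip
r=75=1001011 popcount=4 -> skip
r=76=1001100 popcount=3 -> skip
r=77=1001101 popcount=4 -> skip
r=78=1001110 popcount=4 -> skip
r=79=1001111 popcount=5 -> skip
r=80=1010000 popcount=2 -> skip
r=81=1010001 popcount=3 -> skip
Kept rows: 32 64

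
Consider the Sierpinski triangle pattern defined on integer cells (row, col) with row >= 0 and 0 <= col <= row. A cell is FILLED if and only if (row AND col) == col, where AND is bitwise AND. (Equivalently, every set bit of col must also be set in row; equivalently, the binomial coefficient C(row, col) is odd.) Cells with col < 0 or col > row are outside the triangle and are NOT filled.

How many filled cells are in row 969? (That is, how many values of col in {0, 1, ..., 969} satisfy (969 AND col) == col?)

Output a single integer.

969 in binary = 1111001001
popcount(969) = number of 1-bits in 1111001001 = 6
A col c satisfies (969 AND c) == c iff every set bit of c is also set in 969; each of the 6 set bits of 969 can independently be on or off in c.
count = 2^6 = 64

Answer: 64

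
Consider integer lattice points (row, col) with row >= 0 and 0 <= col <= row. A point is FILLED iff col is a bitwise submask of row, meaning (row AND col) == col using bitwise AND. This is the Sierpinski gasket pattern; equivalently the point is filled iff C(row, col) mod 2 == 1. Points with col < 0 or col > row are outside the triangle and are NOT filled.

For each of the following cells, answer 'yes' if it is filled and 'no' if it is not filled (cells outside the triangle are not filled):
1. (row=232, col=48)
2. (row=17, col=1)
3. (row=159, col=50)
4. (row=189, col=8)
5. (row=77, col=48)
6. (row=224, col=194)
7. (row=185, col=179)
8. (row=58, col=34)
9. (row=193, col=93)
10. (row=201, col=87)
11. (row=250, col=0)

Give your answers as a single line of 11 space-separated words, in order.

(232,48): row=0b11101000, col=0b110000, row AND col = 0b100000 = 32; 32 != 48 -> empty
(17,1): row=0b10001, col=0b1, row AND col = 0b1 = 1; 1 == 1 -> filled
(159,50): row=0b10011111, col=0b110010, row AND col = 0b10010 = 18; 18 != 50 -> empty
(189,8): row=0b10111101, col=0b1000, row AND col = 0b1000 = 8; 8 == 8 -> filled
(77,48): row=0b1001101, col=0b110000, row AND col = 0b0 = 0; 0 != 48 -> empty
(224,194): row=0b11100000, col=0b11000010, row AND col = 0b11000000 = 192; 192 != 194 -> empty
(185,179): row=0b10111001, col=0b10110011, row AND col = 0b10110001 = 177; 177 != 179 -> empty
(58,34): row=0b111010, col=0b100010, row AND col = 0b100010 = 34; 34 == 34 -> filled
(193,93): row=0b11000001, col=0b1011101, row AND col = 0b1000001 = 65; 65 != 93 -> empty
(201,87): row=0b11001001, col=0b1010111, row AND col = 0b1000001 = 65; 65 != 87 -> empty
(250,0): row=0b11111010, col=0b0, row AND col = 0b0 = 0; 0 == 0 -> filled

Answer: no yes no yes no no no yes no no yes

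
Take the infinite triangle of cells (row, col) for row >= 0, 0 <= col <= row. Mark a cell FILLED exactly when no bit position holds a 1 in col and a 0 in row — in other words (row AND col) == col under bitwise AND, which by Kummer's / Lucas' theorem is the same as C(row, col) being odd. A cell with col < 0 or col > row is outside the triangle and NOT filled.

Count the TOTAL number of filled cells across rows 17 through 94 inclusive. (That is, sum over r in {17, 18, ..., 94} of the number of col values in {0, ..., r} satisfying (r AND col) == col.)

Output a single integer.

Answer: 1068

Derivation:
r17=10001 pc2: +4 =4
r18=10010 pc2: +4 =8
r19=10011 pc3: +8 =16
r20=10100 pc2: +4 =20
r21=10101 pc3: +8 =28
r22=10110 pc3: +8 =36
r23=10111 pc4: +16 =52
r24=11000 pc2: +4 =56
r25=11001 pc3: +8 =64
r26=11010 pc3: +8 =72
r27=11011 pc4: +16 =88
r28=11100 pc3: +8 =96
r29=11101 pc4: +16 =112
r30=11110 pc4: +16 =128
r31=11111 pc5: +32 =160
r32=100000 pc1: +2 =162
r33=100001 pc2: +4 =166
r34=100010 pc2: +4 =170
r35=100011 pc3: +8 =178
r36=100100 pc2: +4 =182
r37=100101 pc3: +8 =190
r38=100110 pc3: +8 =198
r39=100111 pc4: +16 =214
r40=101000 pc2: +4 =218
r41=101001 pc3: +8 =226
r42=101010 pc3: +8 =234
r43=101011 pc4: +16 =250
r44=101100 pc3: +8 =258
r45=101101 pc4: +16 =274
r46=101110 pc4: +16 =290
r47=101111 pc5: +32 =322
r48=110000 pc2: +4 =326
r49=110001 pc3: +8 =334
r50=110010 pc3: +8 =342
r51=110011 pc4: +16 =358
r52=110100 pc3: +8 =366
r53=110101 pc4: +16 =382
r54=110110 pc4: +16 =398
r55=110111 pc5: +32 =430
r56=111000 pc3: +8 =438
r57=111001 pc4: +16 =454
r58=111010 pc4: +16 =470
r59=111011 pc5: +32 =502
r60=111100 pc4: +16 =518
r61=111101 pc5: +32 =550
r62=111110 pc5: +32 =582
r63=111111 pc6: +64 =646
r64=1000000 pc1: +2 =648
r65=1000001 pc2: +4 =652
r66=1000010 pc2: +4 =656
r67=1000011 pc3: +8 =664
r68=1000100 pc2: +4 =668
r69=1000101 pc3: +8 =676
r70=1000110 pc3: +8 =684
r71=1000111 pc4: +16 =700
r72=1001000 pc2: +4 =704
r73=1001001 pc3: +8 =712
r74=1001010 pc3: +8 =720
r75=1001011 pc4: +16 =736
r76=1001100 pc3: +8 =744
r77=1001101 pc4: +16 =760
r78=1001110 pc4: +16 =776
r79=1001111 pc5: +32 =808
r80=1010000 pc2: +4 =812
r81=1010001 pc3: +8 =820
r82=1010010 pc3: +8 =828
r83=1010011 pc4: +16 =844
r84=1010100 pc3: +8 =852
r85=1010101 pc4: +16 =868
r86=1010110 pc4: +16 =884
r87=1010111 pc5: +32 =916
r88=1011000 pc3: +8 =924
r89=1011001 pc4: +16 =940
r90=1011010 pc4: +16 =956
r91=1011011 pc5: +32 =988
r92=1011100 pc4: +16 =1004
r93=1011101 pc5: +32 =1036
r94=1011110 pc5: +32 =1068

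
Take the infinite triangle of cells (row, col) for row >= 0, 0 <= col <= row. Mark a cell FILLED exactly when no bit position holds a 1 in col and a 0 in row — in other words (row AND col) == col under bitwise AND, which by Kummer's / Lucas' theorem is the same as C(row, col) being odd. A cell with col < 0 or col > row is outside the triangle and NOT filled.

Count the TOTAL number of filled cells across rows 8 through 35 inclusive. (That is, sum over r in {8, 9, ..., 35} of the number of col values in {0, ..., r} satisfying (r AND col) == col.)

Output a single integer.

r8=1000 pc1: +2 =2
r9=1001 pc2: +4 =6
r10=1010 pc2: +4 =10
r11=1011 pc3: +8 =18
r12=1100 pc2: +4 =22
r13=1101 pc3: +8 =30
r14=1110 pc3: +8 =38
r15=1111 pc4: +16 =54
r16=10000 pc1: +2 =56
r17=10001 pc2: +4 =60
r18=10010 pc2: +4 =64
r19=10011 pc3: +8 =72
r20=10100 pc2: +4 =76
r21=10101 pc3: +8 =84
r22=10110 pc3: +8 =92
r23=10111 pc4: +16 =108
r24=11000 pc2: +4 =112
r25=11001 pc3: +8 =120
r26=11010 pc3: +8 =128
r27=11011 pc4: +16 =144
r28=11100 pc3: +8 =152
r29=11101 pc4: +16 =168
r30=11110 pc4: +16 =184
r31=11111 pc5: +32 =216
r32=100000 pc1: +2 =218
r33=100001 pc2: +4 =222
r34=100010 pc2: +4 =226
r35=100011 pc3: +8 =234

Answer: 234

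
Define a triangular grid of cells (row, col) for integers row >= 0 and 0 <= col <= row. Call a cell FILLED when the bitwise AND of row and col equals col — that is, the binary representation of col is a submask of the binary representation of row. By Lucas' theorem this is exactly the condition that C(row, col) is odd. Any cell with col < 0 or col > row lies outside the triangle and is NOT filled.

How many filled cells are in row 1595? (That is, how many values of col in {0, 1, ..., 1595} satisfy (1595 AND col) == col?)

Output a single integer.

1595 in binary = 11000111011
popcount(1595) = number of 1-bits in 11000111011 = 7
A col c satisfies (1595 AND c) == c iff every set bit of c is also set in 1595; each of the 7 set bits of 1595 can independently be on or off in c.
count = 2^7 = 128

Answer: 128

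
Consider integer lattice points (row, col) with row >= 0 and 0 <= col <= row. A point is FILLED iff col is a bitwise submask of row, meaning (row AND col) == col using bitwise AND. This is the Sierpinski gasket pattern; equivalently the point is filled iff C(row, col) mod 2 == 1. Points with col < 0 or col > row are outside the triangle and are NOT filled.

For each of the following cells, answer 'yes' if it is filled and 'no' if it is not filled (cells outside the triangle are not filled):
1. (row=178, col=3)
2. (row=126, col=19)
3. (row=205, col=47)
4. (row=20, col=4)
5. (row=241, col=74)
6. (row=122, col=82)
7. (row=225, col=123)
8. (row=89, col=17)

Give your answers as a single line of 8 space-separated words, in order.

Answer: no no no yes no yes no yes

Derivation:
(178,3): row=0b10110010, col=0b11, row AND col = 0b10 = 2; 2 != 3 -> empty
(126,19): row=0b1111110, col=0b10011, row AND col = 0b10010 = 18; 18 != 19 -> empty
(205,47): row=0b11001101, col=0b101111, row AND col = 0b1101 = 13; 13 != 47 -> empty
(20,4): row=0b10100, col=0b100, row AND col = 0b100 = 4; 4 == 4 -> filled
(241,74): row=0b11110001, col=0b1001010, row AND col = 0b1000000 = 64; 64 != 74 -> empty
(122,82): row=0b1111010, col=0b1010010, row AND col = 0b1010010 = 82; 82 == 82 -> filled
(225,123): row=0b11100001, col=0b1111011, row AND col = 0b1100001 = 97; 97 != 123 -> empty
(89,17): row=0b1011001, col=0b10001, row AND col = 0b10001 = 17; 17 == 17 -> filled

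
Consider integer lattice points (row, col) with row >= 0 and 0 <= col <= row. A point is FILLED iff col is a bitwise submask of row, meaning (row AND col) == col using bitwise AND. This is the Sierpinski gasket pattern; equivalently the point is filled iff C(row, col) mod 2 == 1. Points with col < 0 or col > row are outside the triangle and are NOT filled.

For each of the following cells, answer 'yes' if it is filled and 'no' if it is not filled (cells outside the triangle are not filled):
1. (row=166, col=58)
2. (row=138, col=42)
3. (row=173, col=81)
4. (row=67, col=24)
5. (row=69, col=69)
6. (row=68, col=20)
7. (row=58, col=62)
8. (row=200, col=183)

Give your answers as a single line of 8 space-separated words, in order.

Answer: no no no no yes no no no

Derivation:
(166,58): row=0b10100110, col=0b111010, row AND col = 0b100010 = 34; 34 != 58 -> empty
(138,42): row=0b10001010, col=0b101010, row AND col = 0b1010 = 10; 10 != 42 -> empty
(173,81): row=0b10101101, col=0b1010001, row AND col = 0b1 = 1; 1 != 81 -> empty
(67,24): row=0b1000011, col=0b11000, row AND col = 0b0 = 0; 0 != 24 -> empty
(69,69): row=0b1000101, col=0b1000101, row AND col = 0b1000101 = 69; 69 == 69 -> filled
(68,20): row=0b1000100, col=0b10100, row AND col = 0b100 = 4; 4 != 20 -> empty
(58,62): col outside [0, 58] -> not filled
(200,183): row=0b11001000, col=0b10110111, row AND col = 0b10000000 = 128; 128 != 183 -> empty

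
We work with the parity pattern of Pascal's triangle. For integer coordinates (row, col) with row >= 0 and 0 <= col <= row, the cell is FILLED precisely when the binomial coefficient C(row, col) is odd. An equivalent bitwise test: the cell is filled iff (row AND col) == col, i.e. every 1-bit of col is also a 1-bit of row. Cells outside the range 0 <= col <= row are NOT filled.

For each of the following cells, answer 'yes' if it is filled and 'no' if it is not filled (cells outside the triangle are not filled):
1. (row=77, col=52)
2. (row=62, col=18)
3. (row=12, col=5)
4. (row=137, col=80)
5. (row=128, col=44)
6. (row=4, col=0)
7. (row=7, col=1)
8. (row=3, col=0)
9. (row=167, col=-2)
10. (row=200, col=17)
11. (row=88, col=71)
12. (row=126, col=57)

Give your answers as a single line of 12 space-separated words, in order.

Answer: no yes no no no yes yes yes no no no no

Derivation:
(77,52): row=0b1001101, col=0b110100, row AND col = 0b100 = 4; 4 != 52 -> empty
(62,18): row=0b111110, col=0b10010, row AND col = 0b10010 = 18; 18 == 18 -> filled
(12,5): row=0b1100, col=0b101, row AND col = 0b100 = 4; 4 != 5 -> empty
(137,80): row=0b10001001, col=0b1010000, row AND col = 0b0 = 0; 0 != 80 -> empty
(128,44): row=0b10000000, col=0b101100, row AND col = 0b0 = 0; 0 != 44 -> empty
(4,0): row=0b100, col=0b0, row AND col = 0b0 = 0; 0 == 0 -> filled
(7,1): row=0b111, col=0b1, row AND col = 0b1 = 1; 1 == 1 -> filled
(3,0): row=0b11, col=0b0, row AND col = 0b0 = 0; 0 == 0 -> filled
(167,-2): col outside [0, 167] -> not filled
(200,17): row=0b11001000, col=0b10001, row AND col = 0b0 = 0; 0 != 17 -> empty
(88,71): row=0b1011000, col=0b1000111, row AND col = 0b1000000 = 64; 64 != 71 -> empty
(126,57): row=0b1111110, col=0b111001, row AND col = 0b111000 = 56; 56 != 57 -> empty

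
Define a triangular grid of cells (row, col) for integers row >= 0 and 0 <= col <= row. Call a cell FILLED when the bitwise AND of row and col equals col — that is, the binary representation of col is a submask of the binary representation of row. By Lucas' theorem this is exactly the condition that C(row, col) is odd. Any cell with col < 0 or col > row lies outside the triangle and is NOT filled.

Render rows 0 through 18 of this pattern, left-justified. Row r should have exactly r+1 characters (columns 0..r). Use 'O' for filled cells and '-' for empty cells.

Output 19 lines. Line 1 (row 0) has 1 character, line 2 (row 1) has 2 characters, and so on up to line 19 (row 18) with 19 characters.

Answer: O
OO
O-O
OOOO
O---O
OO--OO
O-O-O-O
OOOOOOOO
O-------O
OO------OO
O-O-----O-O
OOOO----OOOO
O---O---O---O
OO--OO--OO--OO
O-O-O-O-O-O-O-O
OOOOOOOOOOOOOOOO
O---------------O
OO--------------OO
O-O-------------O-O

Derivation:
r0=0: O
r1=1: OO
r2=10: O-O
r3=11: OOOO
r4=100: O---O
r5=101: OO--OO
r6=110: O-O-O-O
r7=111: OOOOOOOO
r8=1000: O-------O
r9=1001: OO------OO
r10=1010: O-O-----O-O
r11=1011: OOOO----OOOO
r12=1100: O---O---O---O
r13=1101: OO--OO--OO--OO
r14=1110: O-O-O-O-O-O-O-O
r15=1111: OOOOOOOOOOOOOOOO
r16=10000: O---------------O
r17=10001: OO--------------OO
r18=10010: O-O-------------O-O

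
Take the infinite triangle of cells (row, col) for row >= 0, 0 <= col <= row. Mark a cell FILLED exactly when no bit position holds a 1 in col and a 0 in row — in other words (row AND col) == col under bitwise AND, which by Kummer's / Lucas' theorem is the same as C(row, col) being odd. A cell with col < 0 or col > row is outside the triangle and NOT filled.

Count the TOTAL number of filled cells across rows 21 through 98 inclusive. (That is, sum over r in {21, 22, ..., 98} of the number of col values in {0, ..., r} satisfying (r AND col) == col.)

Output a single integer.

Answer: 1132

Derivation:
r21=10101 pc3: +8 =8
r22=10110 pc3: +8 =16
r23=10111 pc4: +16 =32
r24=11000 pc2: +4 =36
r25=11001 pc3: +8 =44
r26=11010 pc3: +8 =52
r27=11011 pc4: +16 =68
r28=11100 pc3: +8 =76
r29=11101 pc4: +16 =92
r30=11110 pc4: +16 =108
r31=11111 pc5: +32 =140
r32=100000 pc1: +2 =142
r33=100001 pc2: +4 =146
r34=100010 pc2: +4 =150
r35=100011 pc3: +8 =158
r36=100100 pc2: +4 =162
r37=100101 pc3: +8 =170
r38=100110 pc3: +8 =178
r39=100111 pc4: +16 =194
r40=101000 pc2: +4 =198
r41=101001 pc3: +8 =206
r42=101010 pc3: +8 =214
r43=101011 pc4: +16 =230
r44=101100 pc3: +8 =238
r45=101101 pc4: +16 =254
r46=101110 pc4: +16 =270
r47=101111 pc5: +32 =302
r48=110000 pc2: +4 =306
r49=110001 pc3: +8 =314
r50=110010 pc3: +8 =322
r51=110011 pc4: +16 =338
r52=110100 pc3: +8 =346
r53=110101 pc4: +16 =362
r54=110110 pc4: +16 =378
r55=110111 pc5: +32 =410
r56=111000 pc3: +8 =418
r57=111001 pc4: +16 =434
r58=111010 pc4: +16 =450
r59=111011 pc5: +32 =482
r60=111100 pc4: +16 =498
r61=111101 pc5: +32 =530
r62=111110 pc5: +32 =562
r63=111111 pc6: +64 =626
r64=1000000 pc1: +2 =628
r65=1000001 pc2: +4 =632
r66=1000010 pc2: +4 =636
r67=1000011 pc3: +8 =644
r68=1000100 pc2: +4 =648
r69=1000101 pc3: +8 =656
r70=1000110 pc3: +8 =664
r71=1000111 pc4: +16 =680
r72=1001000 pc2: +4 =684
r73=1001001 pc3: +8 =692
r74=1001010 pc3: +8 =700
r75=1001011 pc4: +16 =716
r76=1001100 pc3: +8 =724
r77=1001101 pc4: +16 =740
r78=1001110 pc4: +16 =756
r79=1001111 pc5: +32 =788
r80=1010000 pc2: +4 =792
r81=1010001 pc3: +8 =800
r82=1010010 pc3: +8 =808
r83=1010011 pc4: +16 =824
r84=1010100 pc3: +8 =832
r85=1010101 pc4: +16 =848
r86=1010110 pc4: +16 =864
r87=1010111 pc5: +32 =896
r88=1011000 pc3: +8 =904
r89=1011001 pc4: +16 =920
r90=1011010 pc4: +16 =936
r91=1011011 pc5: +32 =968
r92=1011100 pc4: +16 =984
r93=1011101 pc5: +32 =1016
r94=1011110 pc5: +32 =1048
r95=1011111 pc6: +64 =1112
r96=1100000 pc2: +4 =1116
r97=1100001 pc3: +8 =1124
r98=1100010 pc3: +8 =1132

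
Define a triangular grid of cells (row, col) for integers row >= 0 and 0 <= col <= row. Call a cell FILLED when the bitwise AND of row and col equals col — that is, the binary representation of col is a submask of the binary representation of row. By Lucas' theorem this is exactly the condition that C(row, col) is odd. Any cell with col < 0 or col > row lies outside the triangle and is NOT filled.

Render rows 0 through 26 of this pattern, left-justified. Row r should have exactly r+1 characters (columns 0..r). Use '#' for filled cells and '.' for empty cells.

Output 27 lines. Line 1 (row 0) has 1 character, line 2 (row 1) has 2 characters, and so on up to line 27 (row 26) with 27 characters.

r0=0: #
r1=1: ##
r2=10: #.#
r3=11: ####
r4=100: #...#
r5=101: ##..##
r6=110: #.#.#.#
r7=111: ########
r8=1000: #.......#
r9=1001: ##......##
r10=1010: #.#.....#.#
r11=1011: ####....####
r12=1100: #...#...#...#
r13=1101: ##..##..##..##
r14=1110: #.#.#.#.#.#.#.#
r15=1111: ################
r16=10000: #...............#
r17=10001: ##..............##
r18=10010: #.#.............#.#
r19=10011: ####............####
r20=10100: #...#...........#...#
r21=10101: ##..##..........##..##
r22=10110: #.#.#.#.........#.#.#.#
r23=10111: ########........########
r24=11000: #.......#.......#.......#
r25=11001: ##......##......##......##
r26=11010: #.#.....#.#.....#.#.....#.#

Answer: #
##
#.#
####
#...#
##..##
#.#.#.#
########
#.......#
##......##
#.#.....#.#
####....####
#...#...#...#
##..##..##..##
#.#.#.#.#.#.#.#
################
#...............#
##..............##
#.#.............#.#
####............####
#...#...........#...#
##..##..........##..##
#.#.#.#.........#.#.#.#
########........########
#.......#.......#.......#
##......##......##......##
#.#.....#.#.....#.#.....#.#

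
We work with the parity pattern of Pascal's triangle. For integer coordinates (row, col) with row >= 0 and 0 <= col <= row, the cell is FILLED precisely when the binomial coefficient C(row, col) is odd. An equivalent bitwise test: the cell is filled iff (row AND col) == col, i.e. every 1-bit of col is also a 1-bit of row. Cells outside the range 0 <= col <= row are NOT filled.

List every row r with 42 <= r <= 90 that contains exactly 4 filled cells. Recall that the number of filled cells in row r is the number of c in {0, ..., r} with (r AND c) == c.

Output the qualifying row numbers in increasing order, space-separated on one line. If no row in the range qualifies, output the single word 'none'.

Row r has 2^popcount(r) filled cells, so we need popcount(r) = log2(4) = 2.
Scan r = 42..90 and keep those with exactly 2 one-bits:
r=42=101010 popcount=3 -> skip
r=43=101011 popcount=4 -> skip
r=44=101100 popcount=3 -> skip
r=45=101101 popcount=4 -> skip
r=46=101110 popcount=4 -> skip
r=47=101111 popcount=5 -> skip
r=48=110000 popcount=2 -> KEEP
r=49=110001 popcount=3 -> skip
r=50=110010 popcount=3 -> skip
r=51=110011 popcount=4 -> skip
r=52=110100 popcount=3 -> skip
r=53=110101 popcount=4 -> skip
r=54=110110 popcount=4 -> skip
r=55=110111 popcount=5 -> skip
r=56=111000 popcount=3 -> skip
r=57=111001 popcount=4 -> skip
r=58=111010 popcount=4 -> skip
r=59=111011 popcount=5 -> skip
r=60=111100 popcount=4 -> skip
r=61=111101 popcount=5 -> skip
r=62=111110 popcount=5 -> skip
r=63=111111 popcount=6 -> skip
r=64=1000000 popcount=1 -> skip
r=65=1000001 popcount=2 -> KEEP
r=66=1000010 popcount=2 -> KEEP
r=67=1000011 popcount=3 -> skip
r=68=1000100 popcount=2 -> KEEP
r=69=1000101 popcount=3 -> skip
r=70=1000110 popcount=3 -> skip
r=71=1000111 popcount=4 -> skip
r=72=1001000 popcount=2 -> KEEP
r=73=1001001 popcount=3 -> skip
r=74=1001010 popcount=3 -> skip
r=75=1001011 popcount=4 -> skip
r=76=1001100 popcount=3 -> skip
r=77=1001101 popcount=4 -> skip
r=78=1001110 popcount=4 -> skip
r=79=1001111 popcount=5 -> skip
r=80=1010000 popcount=2 -> KEEP
r=81=1010001 popcount=3 -> skip
r=82=1010010 popcount=3 -> skip
r=83=1010011 popcount=4 -> skip
r=84=1010100 popcount=3 -> skip
r=85=1010101 popcount=4 -> skip
r=86=1010110 popcount=4 -> skip
r=87=1010111 popcount=5 -> skip
r=88=1011000 popcount=3 -> skip
r=89=1011001 popcount=4 -> skip
r=90=1011010 popcount=4 -> skip
Kept rows: 48 65 66 68 72 80

Answer: 48 65 66 68 72 80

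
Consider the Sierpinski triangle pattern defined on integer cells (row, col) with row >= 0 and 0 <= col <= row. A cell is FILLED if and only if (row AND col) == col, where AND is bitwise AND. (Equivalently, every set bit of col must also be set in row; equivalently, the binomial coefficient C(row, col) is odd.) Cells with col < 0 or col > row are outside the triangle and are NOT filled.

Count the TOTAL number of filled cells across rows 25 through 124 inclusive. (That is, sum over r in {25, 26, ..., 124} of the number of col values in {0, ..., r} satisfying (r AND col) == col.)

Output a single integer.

r25=11001 pc3: +8 =8
r26=11010 pc3: +8 =16
r27=11011 pc4: +16 =32
r28=11100 pc3: +8 =40
r29=11101 pc4: +16 =56
r30=11110 pc4: +16 =72
r31=11111 pc5: +32 =104
r32=100000 pc1: +2 =106
r33=100001 pc2: +4 =110
r34=100010 pc2: +4 =114
r35=100011 pc3: +8 =122
r36=100100 pc2: +4 =126
r37=100101 pc3: +8 =134
r38=100110 pc3: +8 =142
r39=100111 pc4: +16 =158
r40=101000 pc2: +4 =162
r41=101001 pc3: +8 =170
r42=101010 pc3: +8 =178
r43=101011 pc4: +16 =194
r44=101100 pc3: +8 =202
r45=101101 pc4: +16 =218
r46=101110 pc4: +16 =234
r47=101111 pc5: +32 =266
r48=110000 pc2: +4 =270
r49=110001 pc3: +8 =278
r50=110010 pc3: +8 =286
r51=110011 pc4: +16 =302
r52=110100 pc3: +8 =310
r53=110101 pc4: +16 =326
r54=110110 pc4: +16 =342
r55=110111 pc5: +32 =374
r56=111000 pc3: +8 =382
r57=111001 pc4: +16 =398
r58=111010 pc4: +16 =414
r59=111011 pc5: +32 =446
r60=111100 pc4: +16 =462
r61=111101 pc5: +32 =494
r62=111110 pc5: +32 =526
r63=111111 pc6: +64 =590
r64=1000000 pc1: +2 =592
r65=1000001 pc2: +4 =596
r66=1000010 pc2: +4 =600
r67=1000011 pc3: +8 =608
r68=1000100 pc2: +4 =612
r69=1000101 pc3: +8 =620
r70=1000110 pc3: +8 =628
r71=1000111 pc4: +16 =644
r72=1001000 pc2: +4 =648
r73=1001001 pc3: +8 =656
r74=1001010 pc3: +8 =664
r75=1001011 pc4: +16 =680
r76=1001100 pc3: +8 =688
r77=1001101 pc4: +16 =704
r78=1001110 pc4: +16 =720
r79=1001111 pc5: +32 =752
r80=1010000 pc2: +4 =756
r81=1010001 pc3: +8 =764
r82=1010010 pc3: +8 =772
r83=1010011 pc4: +16 =788
r84=1010100 pc3: +8 =796
r85=1010101 pc4: +16 =812
r86=1010110 pc4: +16 =828
r87=1010111 pc5: +32 =860
r88=1011000 pc3: +8 =868
r89=1011001 pc4: +16 =884
r90=1011010 pc4: +16 =900
r91=1011011 pc5: +32 =932
r92=1011100 pc4: +16 =948
r93=1011101 pc5: +32 =980
r94=1011110 pc5: +32 =1012
r95=1011111 pc6: +64 =1076
r96=1100000 pc2: +4 =1080
r97=1100001 pc3: +8 =1088
r98=1100010 pc3: +8 =1096
r99=1100011 pc4: +16 =1112
r100=1100100 pc3: +8 =1120
r101=1100101 pc4: +16 =1136
r102=1100110 pc4: +16 =1152
r103=1100111 pc5: +32 =1184
r104=1101000 pc3: +8 =1192
r105=1101001 pc4: +16 =1208
r106=1101010 pc4: +16 =1224
r107=1101011 pc5: +32 =1256
r108=1101100 pc4: +16 =1272
r109=1101101 pc5: +32 =1304
r110=1101110 pc5: +32 =1336
r111=1101111 pc6: +64 =1400
r112=1110000 pc3: +8 =1408
r113=1110001 pc4: +16 =1424
r114=1110010 pc4: +16 =1440
r115=1110011 pc5: +32 =1472
r116=1110100 pc4: +16 =1488
r117=1110101 pc5: +32 =1520
r118=1110110 pc5: +32 =1552
r119=1110111 pc6: +64 =1616
r120=1111000 pc4: +16 =1632
r121=1111001 pc5: +32 =1664
r122=1111010 pc5: +32 =1696
r123=1111011 pc6: +64 =1760
r124=1111100 pc5: +32 =1792

Answer: 1792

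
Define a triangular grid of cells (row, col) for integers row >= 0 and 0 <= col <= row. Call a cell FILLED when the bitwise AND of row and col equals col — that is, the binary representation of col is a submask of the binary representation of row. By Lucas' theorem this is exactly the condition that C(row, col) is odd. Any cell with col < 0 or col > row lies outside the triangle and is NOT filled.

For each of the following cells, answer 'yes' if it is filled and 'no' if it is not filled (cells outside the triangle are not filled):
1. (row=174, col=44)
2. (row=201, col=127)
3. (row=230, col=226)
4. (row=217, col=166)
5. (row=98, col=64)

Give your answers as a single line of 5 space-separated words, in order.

Answer: yes no yes no yes

Derivation:
(174,44): row=0b10101110, col=0b101100, row AND col = 0b101100 = 44; 44 == 44 -> filled
(201,127): row=0b11001001, col=0b1111111, row AND col = 0b1001001 = 73; 73 != 127 -> empty
(230,226): row=0b11100110, col=0b11100010, row AND col = 0b11100010 = 226; 226 == 226 -> filled
(217,166): row=0b11011001, col=0b10100110, row AND col = 0b10000000 = 128; 128 != 166 -> empty
(98,64): row=0b1100010, col=0b1000000, row AND col = 0b1000000 = 64; 64 == 64 -> filled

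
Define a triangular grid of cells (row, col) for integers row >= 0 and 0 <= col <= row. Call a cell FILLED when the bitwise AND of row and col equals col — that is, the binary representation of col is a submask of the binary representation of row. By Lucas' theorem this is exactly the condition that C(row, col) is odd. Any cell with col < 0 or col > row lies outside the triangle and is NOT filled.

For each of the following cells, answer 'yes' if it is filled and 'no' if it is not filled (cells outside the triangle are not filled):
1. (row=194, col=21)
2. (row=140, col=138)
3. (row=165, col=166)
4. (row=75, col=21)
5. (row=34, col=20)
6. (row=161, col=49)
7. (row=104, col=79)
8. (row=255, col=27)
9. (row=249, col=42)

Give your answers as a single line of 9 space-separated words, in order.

(194,21): row=0b11000010, col=0b10101, row AND col = 0b0 = 0; 0 != 21 -> empty
(140,138): row=0b10001100, col=0b10001010, row AND col = 0b10001000 = 136; 136 != 138 -> empty
(165,166): col outside [0, 165] -> not filled
(75,21): row=0b1001011, col=0b10101, row AND col = 0b1 = 1; 1 != 21 -> empty
(34,20): row=0b100010, col=0b10100, row AND col = 0b0 = 0; 0 != 20 -> empty
(161,49): row=0b10100001, col=0b110001, row AND col = 0b100001 = 33; 33 != 49 -> empty
(104,79): row=0b1101000, col=0b1001111, row AND col = 0b1001000 = 72; 72 != 79 -> empty
(255,27): row=0b11111111, col=0b11011, row AND col = 0b11011 = 27; 27 == 27 -> filled
(249,42): row=0b11111001, col=0b101010, row AND col = 0b101000 = 40; 40 != 42 -> empty

Answer: no no no no no no no yes no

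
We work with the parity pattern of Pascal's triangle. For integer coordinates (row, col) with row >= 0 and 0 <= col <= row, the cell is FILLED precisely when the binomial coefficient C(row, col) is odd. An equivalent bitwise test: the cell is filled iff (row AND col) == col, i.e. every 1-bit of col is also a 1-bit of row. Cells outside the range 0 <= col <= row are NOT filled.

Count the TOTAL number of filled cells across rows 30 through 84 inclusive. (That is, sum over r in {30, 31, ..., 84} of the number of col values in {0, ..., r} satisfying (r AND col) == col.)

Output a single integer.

Answer: 740

Derivation:
r30=11110 pc4: +16 =16
r31=11111 pc5: +32 =48
r32=100000 pc1: +2 =50
r33=100001 pc2: +4 =54
r34=100010 pc2: +4 =58
r35=100011 pc3: +8 =66
r36=100100 pc2: +4 =70
r37=100101 pc3: +8 =78
r38=100110 pc3: +8 =86
r39=100111 pc4: +16 =102
r40=101000 pc2: +4 =106
r41=101001 pc3: +8 =114
r42=101010 pc3: +8 =122
r43=101011 pc4: +16 =138
r44=101100 pc3: +8 =146
r45=101101 pc4: +16 =162
r46=101110 pc4: +16 =178
r47=101111 pc5: +32 =210
r48=110000 pc2: +4 =214
r49=110001 pc3: +8 =222
r50=110010 pc3: +8 =230
r51=110011 pc4: +16 =246
r52=110100 pc3: +8 =254
r53=110101 pc4: +16 =270
r54=110110 pc4: +16 =286
r55=110111 pc5: +32 =318
r56=111000 pc3: +8 =326
r57=111001 pc4: +16 =342
r58=111010 pc4: +16 =358
r59=111011 pc5: +32 =390
r60=111100 pc4: +16 =406
r61=111101 pc5: +32 =438
r62=111110 pc5: +32 =470
r63=111111 pc6: +64 =534
r64=1000000 pc1: +2 =536
r65=1000001 pc2: +4 =540
r66=1000010 pc2: +4 =544
r67=1000011 pc3: +8 =552
r68=1000100 pc2: +4 =556
r69=1000101 pc3: +8 =564
r70=1000110 pc3: +8 =572
r71=1000111 pc4: +16 =588
r72=1001000 pc2: +4 =592
r73=1001001 pc3: +8 =600
r74=1001010 pc3: +8 =608
r75=1001011 pc4: +16 =624
r76=1001100 pc3: +8 =632
r77=1001101 pc4: +16 =648
r78=1001110 pc4: +16 =664
r79=1001111 pc5: +32 =696
r80=1010000 pc2: +4 =700
r81=1010001 pc3: +8 =708
r82=1010010 pc3: +8 =716
r83=1010011 pc4: +16 =732
r84=1010100 pc3: +8 =740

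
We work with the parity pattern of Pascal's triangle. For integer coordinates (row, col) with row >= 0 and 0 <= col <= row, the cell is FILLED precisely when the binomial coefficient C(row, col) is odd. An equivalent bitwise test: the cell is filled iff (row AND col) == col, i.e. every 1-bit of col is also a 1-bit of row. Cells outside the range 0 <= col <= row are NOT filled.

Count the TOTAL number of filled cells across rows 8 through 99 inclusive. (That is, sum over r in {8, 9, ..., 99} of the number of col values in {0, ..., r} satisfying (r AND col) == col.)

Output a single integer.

Answer: 1224

Derivation:
r8=1000 pc1: +2 =2
r9=1001 pc2: +4 =6
r10=1010 pc2: +4 =10
r11=1011 pc3: +8 =18
r12=1100 pc2: +4 =22
r13=1101 pc3: +8 =30
r14=1110 pc3: +8 =38
r15=1111 pc4: +16 =54
r16=10000 pc1: +2 =56
r17=10001 pc2: +4 =60
r18=10010 pc2: +4 =64
r19=10011 pc3: +8 =72
r20=10100 pc2: +4 =76
r21=10101 pc3: +8 =84
r22=10110 pc3: +8 =92
r23=10111 pc4: +16 =108
r24=11000 pc2: +4 =112
r25=11001 pc3: +8 =120
r26=11010 pc3: +8 =128
r27=11011 pc4: +16 =144
r28=11100 pc3: +8 =152
r29=11101 pc4: +16 =168
r30=11110 pc4: +16 =184
r31=11111 pc5: +32 =216
r32=100000 pc1: +2 =218
r33=100001 pc2: +4 =222
r34=100010 pc2: +4 =226
r35=100011 pc3: +8 =234
r36=100100 pc2: +4 =238
r37=100101 pc3: +8 =246
r38=100110 pc3: +8 =254
r39=100111 pc4: +16 =270
r40=101000 pc2: +4 =274
r41=101001 pc3: +8 =282
r42=101010 pc3: +8 =290
r43=101011 pc4: +16 =306
r44=101100 pc3: +8 =314
r45=101101 pc4: +16 =330
r46=101110 pc4: +16 =346
r47=101111 pc5: +32 =378
r48=110000 pc2: +4 =382
r49=110001 pc3: +8 =390
r50=110010 pc3: +8 =398
r51=110011 pc4: +16 =414
r52=110100 pc3: +8 =422
r53=110101 pc4: +16 =438
r54=110110 pc4: +16 =454
r55=110111 pc5: +32 =486
r56=111000 pc3: +8 =494
r57=111001 pc4: +16 =510
r58=111010 pc4: +16 =526
r59=111011 pc5: +32 =558
r60=111100 pc4: +16 =574
r61=111101 pc5: +32 =606
r62=111110 pc5: +32 =638
r63=111111 pc6: +64 =702
r64=1000000 pc1: +2 =704
r65=1000001 pc2: +4 =708
r66=1000010 pc2: +4 =712
r67=1000011 pc3: +8 =720
r68=1000100 pc2: +4 =724
r69=1000101 pc3: +8 =732
r70=1000110 pc3: +8 =740
r71=1000111 pc4: +16 =756
r72=1001000 pc2: +4 =760
r73=1001001 pc3: +8 =768
r74=1001010 pc3: +8 =776
r75=1001011 pc4: +16 =792
r76=1001100 pc3: +8 =800
r77=1001101 pc4: +16 =816
r78=1001110 pc4: +16 =832
r79=1001111 pc5: +32 =864
r80=1010000 pc2: +4 =868
r81=1010001 pc3: +8 =876
r82=1010010 pc3: +8 =884
r83=1010011 pc4: +16 =900
r84=1010100 pc3: +8 =908
r85=1010101 pc4: +16 =924
r86=1010110 pc4: +16 =940
r87=1010111 pc5: +32 =972
r88=1011000 pc3: +8 =980
r89=1011001 pc4: +16 =996
r90=1011010 pc4: +16 =1012
r91=1011011 pc5: +32 =1044
r92=1011100 pc4: +16 =1060
r93=1011101 pc5: +32 =1092
r94=1011110 pc5: +32 =1124
r95=1011111 pc6: +64 =1188
r96=1100000 pc2: +4 =1192
r97=1100001 pc3: +8 =1200
r98=1100010 pc3: +8 =1208
r99=1100011 pc4: +16 =1224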